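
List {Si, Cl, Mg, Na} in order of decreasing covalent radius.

Na > Mg > Si > Cl

Moving right in a period, electrons are added to the same shell under a stronger nuclear pull, so atoms get smaller; moving down, a new shell is opened and atoms get larger.
All lie in period 3, so atomic radius increases right to left.
So from largest to smallest: Na > Mg > Si > Cl.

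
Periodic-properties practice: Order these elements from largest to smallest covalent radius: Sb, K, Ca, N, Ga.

K, Ca, Sb, Ga, N

N is in period 2, group 15; K is in period 4, group 1; Ca is in period 4, group 2; Ga is in period 4, group 13; Sb is in period 5, group 15.
Radius decreases left→right (rising Z_eff, same n) and increases top→bottom (higher n).
These span different periods and groups, so the two trends combine.
Ga > N: both effects reinforce here, so Ga is clearly the larger of the two.
Sb > Ga: the two effects oppose for this pair; the down-group effect wins (140 vs 124 pm).
Ca > Sb: period and group pull opposite ways; the across-period shift dominates (171 vs 140 pm).
K > Ca: both are in period 4; the period trend gives K the larger value.
For reference (pm): N 71, K 196, Ca 171, Ga 124, Sb 140.
So from largest to smallest: K > Ca > Sb > Ga > N.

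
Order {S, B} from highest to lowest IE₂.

B > S

IE_2 is the cost of taking one more electron from the +1 cation: S⁺ still has 5 valence electrons; B⁺ still has 2 valence electrons.
All are still removing valence electrons, so compare the +1 ions as you would atoms: IE_2 generally rises across a period (higher Z_eff) and falls down a group (larger shell), subject to the usual subshell exceptions.
Valence configurations: S⁺ [Ne]3s²3p³, B⁺ [He]2s².
Tabulated IE_2 (kJ/mol): S 2252, B 2427.
Putting it together, IE_2: S < B.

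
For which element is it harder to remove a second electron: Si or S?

S

After 1 electron has been removed, what remains? Si⁺ still has 3 valence electrons; S⁺ still has 5 valence electrons.
All are still removing valence electrons, so compare the +1 ions as you would atoms: IE_2 generally rises across a period (higher Z_eff) and falls down a group (larger shell), subject to the usual subshell exceptions.
Valence configurations: Si⁺ [Ne]3s²3p¹, S⁺ [Ne]3s²3p³.
Approximate IE_2 values (kJ/mol): Si 1577, S 2252.
Hence IE_2: Si < S.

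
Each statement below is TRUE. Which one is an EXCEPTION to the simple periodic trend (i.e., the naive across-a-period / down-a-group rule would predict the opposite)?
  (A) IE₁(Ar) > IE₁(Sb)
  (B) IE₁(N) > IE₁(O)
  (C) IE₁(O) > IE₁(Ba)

The general trend: first ionization energy increases across a period and decreases down a group.
(A) Ar (period 3, group 18) vs Sb (period 5, group 15): the stated order agrees with the simple trend.
(B) N (period 2, group 15) vs O (period 2, group 16): the stated order contradicts the simple trend.
(C) O (period 2, group 16) vs Ba (period 6, group 2): the stated order agrees with the simple trend.
The exception is (B): pairing an electron in O's 2p⁴ costs repulsion energy, so O ionizes more easily than half-filled N (2p³).

(B)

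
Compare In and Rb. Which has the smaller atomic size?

Moving right in a period, electrons are added to the same shell under a stronger nuclear pull, so atoms get smaller; moving down, a new shell is opened and atoms get larger.
All lie in period 5, so atomic radius increases right to left.
So In has the smaller atomic size (In < Rb).

In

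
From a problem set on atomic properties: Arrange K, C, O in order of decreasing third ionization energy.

O, C, K

The third ionization energy removes an electron from the +2 ion. For each element: K²⁺ is already 1 electron into the core; C²⁺ still has 2 valence electrons; O²⁺ still has 4 valence electrons.
Usually core removal costs more than valence removal, but here the competition is close: a tightly held n=2 valence electron can cost more to remove than an n=3 core electron, so the actual values have to decide it.
Valence configurations: C²⁺ [He]2s², O²⁺ [He]2s²2p².
The numbers (kJ/mol): K 4420, C 4620, O 5300.
So the third ionization energies run K < C < O.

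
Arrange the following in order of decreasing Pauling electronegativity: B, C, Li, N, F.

Li is in period 2, group 1; B is in period 2, group 13; C is in period 2, group 14; N is in period 2, group 15; F is in period 2, group 17.
EN rises left→right (higher Z_eff, smaller atoms) and falls top→bottom (larger, more shielded atoms).
All lie in period 2, so electronegativity increases left to right.
So from highest to lowest: F > N > C > B > Li.

F > N > C > B > Li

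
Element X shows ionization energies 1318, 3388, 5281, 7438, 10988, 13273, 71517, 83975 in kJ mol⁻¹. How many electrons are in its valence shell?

6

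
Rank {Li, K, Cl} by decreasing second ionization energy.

Li > K > Cl

The second ionization energy removes an electron from the +1 ion. For each element: Li⁺ is the bare [He] core; K⁺ is the bare [Ar] core; Cl⁺ still has 6 valence electrons.
Pulling an electron out of a noble-gas core costs far more than removing a remaining valence electron, so K and Li sit at the high end of IE_2.
Tabulated IE_2 (kJ/mol): Li 7298, K 3052, Cl 2298.
Putting it together, IE_2: Cl < K < Li.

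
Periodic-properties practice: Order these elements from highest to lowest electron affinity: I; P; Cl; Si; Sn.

Atoms with high Z_eff and room in the valence shell (especially the halogens) have the most exothermic electron affinities.
These span different periods and groups, so the two trends combine.
Sn > P: this pair runs against the simple trend — see the exception note.
Si > Sn: they share group 14; the group trend gives Si the larger value.
I > Si: period and group pull opposite ways; the across-period shift dominates (295 vs 134 kJ/mol).
Cl > I: they share group 17; the group trend gives Cl the larger value.
Note the exception: Sn has a higher electron affinity than P, contrary to the simple trend — adding an electron to P's half-filled np³ subshell costs electron-pairing energy.
Note the exception: Si has a higher electron affinity than P, contrary to the simple trend — adding an electron to P's half-filled 3p³ is unfavourable, so Si (3p²) has the more exothermic EA.
Tabulated electron affinity (kJ/mol): Si 134, P 72, Cl 349, Sn 107, I 295.
So from highest to lowest: Cl > I > Si > Sn > P.

Cl, I, Si, Sn, P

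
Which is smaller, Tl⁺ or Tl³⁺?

Tl³⁺

Both ions have Z = 81 protons, but Tl³⁺ has lost more electrons, so its remaining electrons feel a larger effective nuclear charge per electron and are pulled in more tightly.
Higher positive charge → smaller ion, so Tl⁺ > Tl³⁺.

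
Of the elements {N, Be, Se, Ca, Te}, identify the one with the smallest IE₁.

Ca

IE₁ increases left→right with effective nuclear charge and decreases top→bottom as the valence shell moves farther out.
Here both period and group differ, so the two effects have to be weighed against each other.
Te > Ca: the two effects oppose for this pair; the across-period effect wins (869 vs 590 kJ/mol).
Be > Te: the two effects oppose for this pair; the down-group effect wins (900 vs 869 kJ/mol).
Se > Be: period and group pull opposite ways; the across-period shift dominates (941 vs 900 kJ/mol).
N > Se: period and group pull opposite ways; the down-group shift dominates (1402 vs 941 kJ/mol).
For reference (kJ/mol): Be 900, N 1402, Ca 590, Se 941, Te 869.
The smallest IE₁ among these belongs to Ca.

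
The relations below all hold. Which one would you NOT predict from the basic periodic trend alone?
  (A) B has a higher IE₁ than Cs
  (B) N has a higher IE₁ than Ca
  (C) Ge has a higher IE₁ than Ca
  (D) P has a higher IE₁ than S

The general trend: IE₁ increases across a period and decreases down a group.
(A) B (period 2, group 13) vs Cs (period 6, group 1): the stated order agrees with the simple trend.
(B) N (period 2, group 15) vs Ca (period 4, group 2): the stated order agrees with the simple trend.
(C) Ge (period 4, group 14) vs Ca (period 4, group 2): the stated order agrees with the simple trend.
(D) P (period 3, group 15) vs S (period 3, group 16): the stated order contradicts the simple trend.
The exception is (D): S (3p⁴) ionizes more easily than half-filled P (3p³) because the paired 3p electron in S is pushed out by e⁻–e⁻ repulsion.

(D)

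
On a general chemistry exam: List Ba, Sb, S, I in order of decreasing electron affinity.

I, S, Sb, Ba

S is in period 3, group 16; Sb is in period 5, group 15; I is in period 5, group 17; Ba is in period 6, group 2.
Atoms with high Z_eff and room in the valence shell (especially the halogens) have the most exothermic electron affinities.
Here both period and group differ, so the two effects have to be weighed against each other.
Sb > Ba: relative to Ba, both the across-period and down-group shifts push Sb's electron affinity up.
S > Sb: both effects reinforce here, so S is clearly the higher of the two.
I > S: period and group pull opposite ways; the across-period shift dominates (295 vs 200 kJ/mol).
Approximate values (kJ/mol): S 200, Sb 103, I 295, Ba 14.
So from highest to lowest: I > S > Sb > Ba.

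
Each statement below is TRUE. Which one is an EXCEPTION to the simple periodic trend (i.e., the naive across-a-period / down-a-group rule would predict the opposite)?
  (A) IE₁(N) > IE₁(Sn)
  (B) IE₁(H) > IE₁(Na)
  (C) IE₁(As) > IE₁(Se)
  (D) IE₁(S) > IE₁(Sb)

The general trend: first ionization energy increases across a period and decreases down a group.
(A) N (period 2, group 15) vs Sn (period 5, group 14): the stated order agrees with the simple trend.
(B) H (period 1, group 1) vs Na (period 3, group 1): the stated order agrees with the simple trend.
(C) As (period 4, group 15) vs Se (period 4, group 16): the stated order contradicts the simple trend.
(D) S (period 3, group 16) vs Sb (period 5, group 15): the stated order agrees with the simple trend.
The exception is (C): Se (4p⁴) ionizes more easily than half-filled As (4p³).

(C)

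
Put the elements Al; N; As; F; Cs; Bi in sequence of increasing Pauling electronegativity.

Cs < Al < Bi < As < N < F

N is in period 2, group 15; F is in period 2, group 17; Al is in period 3, group 13; As is in period 4, group 15; Cs is in period 6, group 1; Bi is in period 6, group 15.
Smaller atoms with higher effective nuclear charge are more electronegative.
Neither a single period nor a single group — weigh both effects.
Al > Cs: relative to Cs, both the across-period and down-group shifts push Al's electronegativity up.
Bi > Al: the two effects oppose for this pair; the across-period effect wins (2.02 vs 1.61).
As > Bi: As sits above Bi in group 15, so the down-group effect alone puts As higher.
N > As: they share group 15; the group trend gives N the larger value.
F > N: both are in period 2; the period trend gives F the larger value.
Tabulated electronegativity (Pauling): N 3.04, F 3.98, Al 1.61, As 2.18, Cs 0.79, Bi 2.02.
So from lowest to highest: Cs < Al < Bi < As < N < F.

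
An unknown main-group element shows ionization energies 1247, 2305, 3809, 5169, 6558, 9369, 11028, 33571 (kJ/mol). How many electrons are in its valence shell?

7

Look for the largest jump between consecutive ionization energies: IE8/IE7 ≈ 3.0, far larger than any earlier ratio.
That jump marks the point where a core electron is being removed. So the atom has 7 valence electrons.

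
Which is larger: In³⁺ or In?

In

Forming In³⁺ removes 3 electrons from In. Fewer electrons for the same nuclear charge means less shielding and a higher Z_eff on the remaining electrons, and for main-group metals the entire outer shell is lost.
A cation is smaller than its parent atom: In³⁺ < In.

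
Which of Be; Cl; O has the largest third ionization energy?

IE_3 is the cost of taking one more electron from the +2 cation: Be²⁺ is the bare [He] core; Cl²⁺ still has 5 valence electrons; O²⁺ still has 4 valence electrons.
Breaking into a closed-shell core is much more expensive than removing a leftover valence electron — Be has the largest IE_3 here.
Valence configurations: Cl²⁺ [Ne]3s²3p³, O²⁺ [He]2s²2p².
The numbers (kJ/mol): Be 14849, Cl 3822, O 5300.
Overall IE_3 order: Cl < O < Be.

Be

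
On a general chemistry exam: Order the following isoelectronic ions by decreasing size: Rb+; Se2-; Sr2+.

Se2- > Rb+ > Sr2+

All of these have 36 electrons, so size is governed by nuclear charge alone: the more protons, the stronger the pull on the same electron cloud, and the smaller the ion.
Nuclear charges: Sr2+ (Z=38), Rb+ (Z=37), Se2- (Z=34).
Largest to smallest: Se2- > Rb+ > Sr2+.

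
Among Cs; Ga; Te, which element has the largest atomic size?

Cs

Ga is in period 4, group 13; Te is in period 5, group 16; Cs is in period 6, group 1.
Moving right in a period, electrons are added to the same shell under a stronger nuclear pull, so atoms get smaller; moving down, a new shell is opened and atoms get larger.
Here both period and group differ, so the two effects have to be weighed against each other.
Te > Ga: period and group pull opposite ways; the down-group shift dominates (136 vs 124 pm).
Cs > Te: relative to Te, both the across-period and down-group shifts push Cs's atomic radius up.
Approximate values (pm): Ga 124, Te 136, Cs 232.
The largest atomic size among these belongs to Cs.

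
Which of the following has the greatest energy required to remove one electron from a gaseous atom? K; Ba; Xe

Xe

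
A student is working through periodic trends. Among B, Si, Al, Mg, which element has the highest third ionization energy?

Mg

After 2 electrons have been removed, what remains? B²⁺ still has 1 valence electron; Si²⁺ still has 2 valence electrons; Al²⁺ still has 1 valence electron; Mg²⁺ is the bare [Ne] core.
Pulling an electron out of a noble-gas core costs far more than removing a remaining valence electron, so Mg sits at the high end of IE_3.
Valence configurations: B²⁺ [He]2s¹, Si²⁺ [Ne]3s², Al²⁺ [Ne]3s¹.
The numbers (kJ/mol): B 3660, Si 3232, Al 2745, Mg 7733.
Overall IE_3 order: Al < Si < B < Mg.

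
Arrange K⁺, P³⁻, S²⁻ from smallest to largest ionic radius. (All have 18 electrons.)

All of these have 18 electrons, so size is governed by nuclear charge alone: the more protons, the stronger the pull on the same electron cloud, and the smaller the ion.
Nuclear charges: K⁺ (Z=19), S²⁻ (Z=16), P³⁻ (Z=15).
Smallest to largest: K⁺ < S²⁻ < P³⁻.

K⁺ < S²⁻ < P³⁻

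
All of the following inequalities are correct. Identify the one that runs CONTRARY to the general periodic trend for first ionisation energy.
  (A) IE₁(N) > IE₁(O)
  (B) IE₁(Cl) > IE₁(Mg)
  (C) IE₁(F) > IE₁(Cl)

The general trend: first ionisation energy increases across a period and decreases down a group.
(A) N (period 2, group 15) vs O (period 2, group 16): the stated order contradicts the simple trend.
(B) Cl (period 3, group 17) vs Mg (period 3, group 2): the stated order agrees with the simple trend.
(C) F (period 2, group 17) vs Cl (period 3, group 17): the stated order agrees with the simple trend.
The exception is (A): pairing an electron in O's 2p⁴ costs repulsion energy, so O ionizes more easily than half-filled N (2p³).

(A)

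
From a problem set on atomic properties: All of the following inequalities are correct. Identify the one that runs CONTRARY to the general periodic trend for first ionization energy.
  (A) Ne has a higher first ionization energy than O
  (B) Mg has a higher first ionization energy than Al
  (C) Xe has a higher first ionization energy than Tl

The general trend: first ionization energy increases across a period and decreases down a group.
(A) Ne (period 2, group 18) vs O (period 2, group 16): the stated order agrees with the simple trend.
(B) Mg (period 3, group 2) vs Al (period 3, group 13): the stated order contradicts the simple trend.
(C) Xe (period 5, group 18) vs Tl (period 6, group 13): the stated order agrees with the simple trend.
The exception is (B): Al's single 3p electron is easier to remove than one from Mg's filled 3s².

(B)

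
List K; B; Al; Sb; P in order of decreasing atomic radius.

B is in period 2, group 13; Al is in period 3, group 13; P is in period 3, group 15; K is in period 4, group 1; Sb is in period 5, group 15.
Across a period the added protons contract the valence shell; down a group each new principal shell makes the atom larger.
Neither a single period nor a single group — weigh both effects.
P > B: the two effects oppose for this pair; the down-group effect wins (111 vs 85 pm).
Al > P: both are in period 3; the period trend gives Al the larger value.
Sb > Al: the two effects oppose for this pair; the down-group effect wins (140 vs 126 pm).
K > Sb: the two effects oppose for this pair; the across-period effect wins (196 vs 140 pm).
For reference (pm): B 85, Al 126, P 111, K 196, Sb 140.
So from largest to smallest: K > Sb > Al > P > B.

K > Sb > Al > P > B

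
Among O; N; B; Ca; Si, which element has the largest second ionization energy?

After 1 electron has been removed, what remains? O⁺ still has 5 valence electrons; N⁺ still has 4 valence electrons; B⁺ still has 2 valence electrons; Ca⁺ still has 1 valence electron; Si⁺ still has 3 valence electrons.
All are still removing valence electrons, so compare the +1 ions as you would atoms: IE_2 generally rises across a period (higher Z_eff) and falls down a group (larger shell), subject to the usual subshell exceptions.
Valence configurations: O⁺ [He]2s²2p³, N⁺ [He]2s²2p², B⁺ [He]2s², Ca⁺ [Ar]4s¹, Si⁺ [Ne]3s²3p¹.
The numbers (kJ/mol): O 3388, N 2856, B 2427, Ca 1145, Si 1577.
Overall IE_2 order: Ca < Si < B < N < O.

O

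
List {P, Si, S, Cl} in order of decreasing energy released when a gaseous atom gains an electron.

EA tends to increase across a period and decrease down a group, though the pattern is less regular than for IE or radius.
All lie in period 3; the across-period trend (electron affinity increases left to right) applies, with the exception below.
Note the exception: Si has a higher electron affinity than P, contrary to the simple trend — adding an electron to P's half-filled 3p³ is unfavourable, so Si (3p²) has the more exothermic EA.
For reference (kJ/mol): Si 134, P 72, S 200, Cl 349.
So from highest to lowest: Cl > S > Si > P.

Cl > S > Si > P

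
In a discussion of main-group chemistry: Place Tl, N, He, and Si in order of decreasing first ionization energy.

He > N > Si > Tl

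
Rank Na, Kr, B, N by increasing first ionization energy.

Na < B < Kr < N

Across a period the outer electron is held more tightly (higher IE₁); down a group it sits in a higher shell, more shielded, and comes off more easily.
Neither a single period nor a single group — weigh both effects.
B > Na: relative to Na, both the across-period and down-group shifts push B's first ionization energy up.
Kr > B: the two effects oppose for this pair; the across-period effect wins (1351 vs 801 kJ/mol).
N > Kr: period and group pull opposite ways; the down-group shift dominates (1402 vs 1351 kJ/mol).
For reference (kJ/mol): B 801, N 1402, Na 496, Kr 1351.
So from lowest to highest: Na < B < Kr < N.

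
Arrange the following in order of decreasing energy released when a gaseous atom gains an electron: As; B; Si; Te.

Te > Si > As > B

B is in period 2, group 13; Si is in period 3, group 14; As is in period 4, group 15; Te is in period 5, group 16.
EA tends to increase across a period and decrease down a group, though the pattern is less regular than for IE or radius.
These sit on a diagonal, where the across-period and down-group effects partly cancel.
As > B: period and group pull opposite ways; the across-period shift dominates (78 vs 27 kJ/mol).
Si > As: the two effects oppose for this pair; the down-group effect wins (134 vs 78 kJ/mol).
Te > Si: the two effects oppose for this pair; the across-period effect wins (190 vs 134 kJ/mol).
For reference (kJ/mol): B 27, Si 134, As 78, Te 190.
So from highest to lowest: Te > Si > As > B.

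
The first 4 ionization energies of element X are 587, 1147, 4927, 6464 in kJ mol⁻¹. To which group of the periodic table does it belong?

Group 2

Look for the largest jump between consecutive ionization energies: IE3/IE2 ≈ 4.3, far larger than any earlier ratio.
That jump marks the point where a core electron is being removed. So the atom has 2 valence electrons.
A main-group element with 2 valence electrons is in group 2.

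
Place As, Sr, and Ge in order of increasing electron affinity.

Sr < As < Ge

Ge is in period 4, group 14; As is in period 4, group 15; Sr is in period 5, group 2.
Atoms with high Z_eff and room in the valence shell (especially the halogens) have the most exothermic electron affinities.
These span different periods and groups, so the two trends combine.
As > Sr: relative to Sr, both the across-period and down-group shifts push As's electron affinity up.
Ge > As: this pair runs against the simple trend — see the exception note.
Note the exception: Ge has a higher electron affinity than As, contrary to the simple trend — adding an electron to As's half-filled 4p³ is unfavourable, so Ge (4p²) has the more exothermic EA.
Tabulated electron affinity (kJ/mol): Ge 119, As 78, Sr 5.
So from lowest to highest: Sr < As < Ge.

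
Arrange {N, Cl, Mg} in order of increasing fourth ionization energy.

Cl, N, Mg

After 3 electrons have been removed, what remains? N³⁺ still has 2 valence electrons; Cl³⁺ still has 4 valence electrons; Mg³⁺ is already 1 electron into the core.
Pulling an electron out of a noble-gas core costs far more than removing a remaining valence electron, so Mg sits at the high end of IE_4.
Valence configurations: N³⁺ [He]2s², Cl³⁺ [Ne]3s²3p².
The numbers (kJ/mol): N 7475, Cl 5159, Mg 10543.
Putting it together, IE_4: Cl < N < Mg.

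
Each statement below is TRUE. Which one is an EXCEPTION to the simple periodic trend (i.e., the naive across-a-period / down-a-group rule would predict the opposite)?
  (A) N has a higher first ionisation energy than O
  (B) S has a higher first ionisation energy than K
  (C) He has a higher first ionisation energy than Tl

(A)

The general trend: first ionisation energy increases across a period and decreases down a group.
(A) N (period 2, group 15) vs O (period 2, group 16): the stated order contradicts the simple trend.
(B) S (period 3, group 16) vs K (period 4, group 1): the stated order agrees with the simple trend.
(C) He (period 1, group 18) vs Tl (period 6, group 13): the stated order agrees with the simple trend.
The exception is (A): pairing an electron in O's 2p⁴ costs repulsion energy, so O ionizes more easily than half-filled N (2p³).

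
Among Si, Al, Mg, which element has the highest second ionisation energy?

Al

Consider each +1 ion: Si⁺ still has 3 valence electrons; Al⁺ still has 2 valence electrons; Mg⁺ still has 1 valence electron.
All are still removing valence electrons, so compare the +1 ions as you would atoms: IE_2 generally rises across a period (higher Z_eff) and falls down a group (larger shell), subject to the usual subshell exceptions.
Valence configurations: Si⁺ [Ne]3s²3p¹, Al⁺ [Ne]3s², Mg⁺ [Ne]3s¹.
Si⁺ loses a lone 3p electron whereas Al⁺ must break into a filled 3s² pair, so IE_2(Al) > IE_2(Si) even though Si has the higher nuclear charge.
Tabulated IE_2 (kJ/mol): Si 1577, Al 1817, Mg 1451.
Putting it together, IE_2: Mg < Si < Al.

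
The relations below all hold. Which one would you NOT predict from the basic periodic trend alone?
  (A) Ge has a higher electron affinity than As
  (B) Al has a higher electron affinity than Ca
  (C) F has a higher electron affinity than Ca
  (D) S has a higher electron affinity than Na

The general trend: electron affinity increases across a period and decreases down a group.
(A) Ge (period 4, group 14) vs As (period 4, group 15): the stated order contradicts the simple trend.
(B) Al (period 3, group 13) vs Ca (period 4, group 2): the stated order agrees with the simple trend.
(C) F (period 2, group 17) vs Ca (period 4, group 2): the stated order agrees with the simple trend.
(D) S (period 3, group 16) vs Na (period 3, group 1): the stated order agrees with the simple trend.
The exception is (A): adding an electron to As's half-filled 4p³ is unfavourable, so Ge (4p²) has the more exothermic EA.

(A)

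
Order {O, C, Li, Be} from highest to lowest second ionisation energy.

The second ionization energy removes an electron from the +1 ion. For each element: O⁺ still has 5 valence electrons; C⁺ still has 3 valence electrons; Li⁺ is the bare [He] core; Be⁺ still has 1 valence electron.
Pulling an electron out of a noble-gas core costs far more than removing a remaining valence electron, so Li sits at the high end of IE_2.
Valence configurations: O⁺ [He]2s²2p³, C⁺ [He]2s²2p¹, Be⁺ [He]2s¹.
Tabulated IE_2 (kJ/mol): O 3388, C 2353, Li 7298, Be 1757.
Putting it together, IE_2: Be < C < O < Li.

Li, O, C, Be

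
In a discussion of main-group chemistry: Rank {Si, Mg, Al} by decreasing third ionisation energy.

Mg > Si > Al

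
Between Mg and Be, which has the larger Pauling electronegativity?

Be is in period 2, group 2; Mg is in period 3, group 2.
Electronegativity increases across a period and decreases down a group, tracking effective nuclear charge and atomic size.
All are in group 2, so electronegativity increases up the group.
So Be has the larger Pauling electronegativity (Be > Mg).

Be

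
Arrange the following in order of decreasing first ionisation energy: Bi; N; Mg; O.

N is in period 2, group 15; O is in period 2, group 16; Mg is in period 3, group 2; Bi is in period 6, group 15.
Removing the outermost electron gets harder across a period and easier down a group.
Neither a single period nor a single group — weigh both effects.
Mg > Bi: period and group pull opposite ways; the down-group shift dominates (738 vs 703 kJ/mol).
O > Mg: both effects reinforce here, so O is clearly the higher of the two.
N > O: this pair runs against the simple trend — see the exception note.
Note the exception: N has a higher first ionization energy than O, contrary to the simple trend — pairing an electron in O's 2p⁴ costs repulsion energy, so O ionizes more easily than half-filled N (2p³).
Tabulated first ionization energy (kJ/mol): N 1402, O 1314, Mg 738, Bi 703.
So from highest to lowest: N > O > Mg > Bi.

N, O, Mg, Bi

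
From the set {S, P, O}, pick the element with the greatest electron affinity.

S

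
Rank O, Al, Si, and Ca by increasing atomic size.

O < Si < Al < Ca

Across a period the added protons contract the valence shell; down a group each new principal shell makes the atom larger.
Neither a single period nor a single group — weigh both effects.
Si > O: both effects reinforce here, so Si is clearly the larger of the two.
Al > Si: Al lies to the left of Si in period 3, so the across-period effect alone puts Al larger.
Ca > Al: relative to Al, both the across-period and down-group shifts push Ca's atomic radius up.
Tabulated atomic radius (pm): O 63, Al 126, Si 116, Ca 171.
So from smallest to largest: O < Si < Al < Ca.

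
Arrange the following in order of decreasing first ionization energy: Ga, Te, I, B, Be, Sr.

I > Be > Te > B > Ga > Sr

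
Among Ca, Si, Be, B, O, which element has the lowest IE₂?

Consider each +1 ion: Ca⁺ still has 1 valence electron; Si⁺ still has 3 valence electrons; Be⁺ still has 1 valence electron; B⁺ still has 2 valence electrons; O⁺ still has 5 valence electrons.
All are still removing valence electrons, so compare the +1 ions as you would atoms: IE_2 generally rises across a period (higher Z_eff) and falls down a group (larger shell), subject to the usual subshell exceptions.
Valence configurations: Ca⁺ [Ar]4s¹, Si⁺ [Ne]3s²3p¹, Be⁺ [He]2s¹, B⁺ [He]2s², O⁺ [He]2s²2p³.
The numbers (kJ/mol): Ca 1145, Si 1577, Be 1757, B 2427, O 3388.
Overall IE_2 order: Ca < Si < Be < B < O.

Ca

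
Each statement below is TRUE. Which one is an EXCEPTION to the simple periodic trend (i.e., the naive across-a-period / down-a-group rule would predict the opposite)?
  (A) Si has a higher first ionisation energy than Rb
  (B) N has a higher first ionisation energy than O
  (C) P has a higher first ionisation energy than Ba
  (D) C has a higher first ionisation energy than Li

The general trend: first ionisation energy increases across a period and decreases down a group.
(A) Si (period 3, group 14) vs Rb (period 5, group 1): the stated order agrees with the simple trend.
(B) N (period 2, group 15) vs O (period 2, group 16): the stated order contradicts the simple trend.
(C) P (period 3, group 15) vs Ba (period 6, group 2): the stated order agrees with the simple trend.
(D) C (period 2, group 14) vs Li (period 2, group 1): the stated order agrees with the simple trend.
The exception is (B): pairing an electron in O's 2p⁴ costs repulsion energy, so O ionizes more easily than half-filled N (2p³).

(B)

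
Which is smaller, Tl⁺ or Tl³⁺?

Tl³⁺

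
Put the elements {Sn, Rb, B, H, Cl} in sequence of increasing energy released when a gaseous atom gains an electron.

EA tends to increase across a period and decrease down a group, though the pattern is less regular than for IE or radius.
Neither a single period nor a single group — weigh both effects.
Rb > B: this pair runs against the simple trend — see the exception note.
H > Rb: H sits above Rb in group 1, so the down-group effect alone puts H higher.
Sn > H: the two effects oppose for this pair; the across-period effect wins (107 vs 73 kJ/mol).
Cl > Sn: both effects reinforce here, so Cl is clearly the higher of the two.
Note the exception: Rb has a higher electron affinity than B, contrary to the simple trend — B's ns²np¹ configuration gives only a small electron affinity — the sparsely filled np subshell binds an added electron weakly.
For reference (kJ/mol): H 73, B 27, Cl 349, Rb 47, Sn 107.
So from lowest to highest: B < Rb < H < Sn < Cl.

B < Rb < H < Sn < Cl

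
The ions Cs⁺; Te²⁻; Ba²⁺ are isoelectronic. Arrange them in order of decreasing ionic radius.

Te²⁻, Cs⁺, Ba²⁺

All of these have 54 electrons, so size is governed by nuclear charge alone: the more protons, the stronger the pull on the same electron cloud, and the smaller the ion.
Nuclear charges: Ba²⁺ (Z=56), Cs⁺ (Z=55), Te²⁻ (Z=52).
Largest to smallest: Te²⁻ > Cs⁺ > Ba²⁺.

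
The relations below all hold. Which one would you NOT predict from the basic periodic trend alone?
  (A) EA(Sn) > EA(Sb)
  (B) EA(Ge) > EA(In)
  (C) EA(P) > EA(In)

The general trend: electron affinity increases across a period and decreases down a group.
(A) Sn (period 5, group 14) vs Sb (period 5, group 15): the stated order contradicts the simple trend.
(B) Ge (period 4, group 14) vs In (period 5, group 13): the stated order agrees with the simple trend.
(C) P (period 3, group 15) vs In (period 5, group 13): the stated order agrees with the simple trend.
The exception is (A): adding an electron to Sb's half-filled 5p³ is unfavourable, so Sn has the more exothermic EA.

(A)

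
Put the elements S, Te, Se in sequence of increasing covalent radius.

Atomic radius shrinks across a period as nuclear charge pulls the same shell inward, and grows down a group as new shells are added.
All are in group 16, so atomic radius increases down the group.
So from smallest to largest: S < Se < Te.

S < Se < Te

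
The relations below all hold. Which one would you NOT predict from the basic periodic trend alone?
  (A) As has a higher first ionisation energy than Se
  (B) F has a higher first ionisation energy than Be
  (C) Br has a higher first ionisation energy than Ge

(A)

The general trend: first ionisation energy increases across a period and decreases down a group.
(A) As (period 4, group 15) vs Se (period 4, group 16): the stated order contradicts the simple trend.
(B) F (period 2, group 17) vs Be (period 2, group 2): the stated order agrees with the simple trend.
(C) Br (period 4, group 17) vs Ge (period 4, group 14): the stated order agrees with the simple trend.
The exception is (A): Se (4p⁴) ionizes more easily than half-filled As (4p³).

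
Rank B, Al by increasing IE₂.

IE_2 is the cost of taking one more electron from the +1 cation: B⁺ still has 2 valence electrons; Al⁺ still has 2 valence electrons.
All are still removing valence electrons, so compare the +1 ions as you would atoms: IE_2 generally rises across a period (higher Z_eff) and falls down a group (larger shell), subject to the usual subshell exceptions.
Valence configurations: B⁺ [He]2s², Al⁺ [Ne]3s².
The numbers (kJ/mol): B 2427, Al 1817.
So the second ionization energies run Al < B.

Al < B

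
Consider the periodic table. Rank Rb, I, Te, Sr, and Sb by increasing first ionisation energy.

Rb is in period 5, group 1; Sr is in period 5, group 2; Sb is in period 5, group 15; Te is in period 5, group 16; I is in period 5, group 17.
Across a period the outer electron is held more tightly (higher IE₁); down a group it sits in a higher shell, more shielded, and comes off more easily.
All lie in period 5, so first ionization energy increases left to right.
So from lowest to highest: Rb < Sr < Sb < Te < I.

Rb < Sr < Sb < Te < I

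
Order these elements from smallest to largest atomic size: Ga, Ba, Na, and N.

Moving right in a period, electrons are added to the same shell under a stronger nuclear pull, so atoms get smaller; moving down, a new shell is opened and atoms get larger.
Here both period and group differ, so the two effects have to be weighed against each other.
Ga > N: both effects reinforce here, so Ga is clearly the larger of the two.
Na > Ga: the two effects oppose for this pair; the across-period effect wins (155 vs 124 pm).
Ba > Na: the two effects oppose for this pair; the down-group effect wins (196 vs 155 pm).
Approximate values (pm): N 71, Na 155, Ga 124, Ba 196.
So from smallest to largest: N < Ga < Na < Ba.

N, Ga, Na, Ba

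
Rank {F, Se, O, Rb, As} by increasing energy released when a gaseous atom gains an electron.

O is in period 2, group 16; F is in period 2, group 17; As is in period 4, group 15; Se is in period 4, group 16; Rb is in period 5, group 1.
Adding an electron releases more energy for atoms nearer the top right (short of the noble gases).
Neither a single period nor a single group — weigh both effects.
As > Rb: both effects reinforce here, so As is clearly the higher of the two.
O > As: relative to As, both the across-period and down-group shifts push O's electron affinity up.
Se > O: this pair runs against the simple trend — see the exception note.
F > Se: relative to Se, both the across-period and down-group shifts push F's electron affinity up.
Note the exception: Se has a higher electron affinity than O, contrary to the simple trend — O's compact 2p subshell gives strong electron–electron repulsion on the added electron.
Tabulated electron affinity (kJ/mol): O 141, F 328, As 78, Se 195, Rb 47.
So from lowest to highest: Rb < As < O < Se < F.

Rb, As, O, Se, F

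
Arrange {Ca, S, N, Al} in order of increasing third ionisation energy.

Consider each +2 ion: Ca²⁺ is the bare [Ar] core; S²⁺ still has 4 valence electrons; N²⁺ still has 3 valence electrons; Al²⁺ still has 1 valence electron.
Breaking into a closed-shell core is much more expensive than removing a leftover valence electron — Ca has the largest IE_3 here.
Valence configurations: S²⁺ [Ne]3s²3p², N²⁺ [He]2s²2p¹, Al²⁺ [Ne]3s¹.
Approximate IE_3 values (kJ/mol): Ca 4912, S 3357, N 4578, Al 2745.
Putting it together, IE_3: Al < S < N < Ca.

Al < S < N < Ca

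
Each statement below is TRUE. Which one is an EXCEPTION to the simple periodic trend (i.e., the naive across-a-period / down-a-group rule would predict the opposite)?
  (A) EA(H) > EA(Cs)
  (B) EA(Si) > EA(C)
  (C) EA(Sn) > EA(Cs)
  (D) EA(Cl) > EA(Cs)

(B)

The general trend: electron affinity increases across a period and decreases down a group.
(A) H (period 1, group 1) vs Cs (period 6, group 1): the stated order agrees with the simple trend.
(B) Si (period 3, group 14) vs C (period 2, group 14): the stated order contradicts the simple trend.
(C) Sn (period 5, group 14) vs Cs (period 6, group 1): the stated order agrees with the simple trend.
(D) Cl (period 3, group 17) vs Cs (period 6, group 1): the stated order agrees with the simple trend.
The exception is (B): Si's larger, more diffuse 3p orbitals accept an added electron slightly more readily than C's compact 2p.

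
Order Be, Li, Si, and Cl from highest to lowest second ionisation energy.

Li > Cl > Be > Si

After 1 electron has been removed, what remains? Be⁺ still has 1 valence electron; Li⁺ is the bare [He] core; Si⁺ still has 3 valence electrons; Cl⁺ still has 6 valence electrons.
Core electrons are held far more tightly than valence electrons, so Li tops the IE_2 order.
Valence configurations: Be⁺ [He]2s¹, Si⁺ [Ne]3s²3p¹, Cl⁺ [Ne]3s²3p⁴.
The numbers (kJ/mol): Be 1757, Li 7298, Si 1577, Cl 2298.
Hence IE_2: Si < Be < Cl < Li.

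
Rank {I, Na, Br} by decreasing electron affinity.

Br, I, Na

Na is in period 3, group 1; Br is in period 4, group 17; I is in period 5, group 17.
EA tends to increase across a period and decrease down a group, though the pattern is less regular than for IE or radius.
These span different periods and groups, so the two trends combine.
I > Na: period and group pull opposite ways; the across-period shift dominates (295 vs 53 kJ/mol).
Br > I: they share group 17; the group trend gives Br the larger value.
Tabulated electron affinity (kJ/mol): Na 53, Br 325, I 295.
So from highest to lowest: Br > I > Na.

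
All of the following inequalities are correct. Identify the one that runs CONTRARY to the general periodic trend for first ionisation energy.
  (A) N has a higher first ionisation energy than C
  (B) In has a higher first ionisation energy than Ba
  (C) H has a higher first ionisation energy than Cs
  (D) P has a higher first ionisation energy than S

(D)

The general trend: first ionisation energy increases across a period and decreases down a group.
(A) N (period 2, group 15) vs C (period 2, group 14): the stated order agrees with the simple trend.
(B) In (period 5, group 13) vs Ba (period 6, group 2): the stated order agrees with the simple trend.
(C) H (period 1, group 1) vs Cs (period 6, group 1): the stated order agrees with the simple trend.
(D) P (period 3, group 15) vs S (period 3, group 16): the stated order contradicts the simple trend.
The exception is (D): S (3p⁴) ionizes more easily than half-filled P (3p³) because the paired 3p electron in S is pushed out by e⁻–e⁻ repulsion.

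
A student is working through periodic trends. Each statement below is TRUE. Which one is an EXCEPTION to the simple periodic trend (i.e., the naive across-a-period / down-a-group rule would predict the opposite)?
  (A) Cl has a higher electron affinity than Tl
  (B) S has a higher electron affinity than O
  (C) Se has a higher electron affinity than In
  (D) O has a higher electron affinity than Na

(B)

The general trend: electron affinity increases across a period and decreases down a group.
(A) Cl (period 3, group 17) vs Tl (period 6, group 13): the stated order agrees with the simple trend.
(B) S (period 3, group 16) vs O (period 2, group 16): the stated order contradicts the simple trend.
(C) Se (period 4, group 16) vs In (period 5, group 13): the stated order agrees with the simple trend.
(D) O (period 2, group 16) vs Na (period 3, group 1): the stated order agrees with the simple trend.
The exception is (B): the compact 2p subshell of O repels the added electron more than S's larger 3p does.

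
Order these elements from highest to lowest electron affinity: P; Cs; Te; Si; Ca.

Te > Si > P > Cs > Ca

Si is in period 3, group 14; P is in period 3, group 15; Ca is in period 4, group 2; Te is in period 5, group 16; Cs is in period 6, group 1.
Electron affinity generally becomes more exothermic across a period toward the halogens and less exothermic down a group.
Neither a single period nor a single group — weigh both effects.
Cs > Ca: this pair runs against the simple trend — see the exception note.
P > Cs: both effects reinforce here, so P is clearly the higher of the two.
Si > P: this pair runs against the simple trend — see the exception note.
Te > Si: period and group pull opposite ways; the across-period shift dominates (190 vs 134 kJ/mol).
Note the exception: Cs has a higher electron affinity than Ca, contrary to the simple trend — adding an electron to Ca (ns²) has to open a new, higher-energy np subshell, which is unfavourable.
Note the exception: Si has a higher electron affinity than P, contrary to the simple trend — adding an electron to P's half-filled 3p³ is unfavourable, so Si (3p²) has the more exothermic EA.
For reference (kJ/mol): Si 134, P 72, Ca 2, Te 190, Cs 46.
So from highest to lowest: Te > Si > P > Cs > Ca.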